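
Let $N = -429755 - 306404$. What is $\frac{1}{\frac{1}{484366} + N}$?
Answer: $- \frac{484366}{356570390193} \approx -1.3584 \cdot 10^{-6}$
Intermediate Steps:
$N = -736159$
$\frac{1}{\frac{1}{484366} + N} = \frac{1}{\frac{1}{484366} - 736159} = \frac{1}{- \frac{356570390193}{484366}} = - \frac{484366}{356570390193}$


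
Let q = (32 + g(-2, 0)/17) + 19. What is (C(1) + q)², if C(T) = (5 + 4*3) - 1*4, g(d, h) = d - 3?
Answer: 1172889/289 ≈ 4058.4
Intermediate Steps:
g(d, h) = -3 + d
C(T) = 13 (C(T) = (5 + 12) - 4 = 17 - 4 = 13)
q = 862/17 (q = (32 + (-3 - 2)/17) + 19 = (32 - 5*1/17) + 19 = (32 - 5/17) + 19 = 539/17 + 19 = 862/17 ≈ 50.706)
(C(1) + q)² = (13 + 862/17)² = (1083/17)² = 1172889/289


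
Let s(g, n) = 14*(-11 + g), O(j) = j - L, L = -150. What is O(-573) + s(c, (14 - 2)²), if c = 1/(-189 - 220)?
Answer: -236007/409 ≈ -577.03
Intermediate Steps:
c = -1/409 (c = 1/(-409) = -1/409 ≈ -0.0024450)
O(j) = 150 + j (O(j) = j - 1*(-150) = j + 150 = 150 + j)
s(g, n) = -154 + 14*g
O(-573) + s(c, (14 - 2)²) = (150 - 573) + (-154 + 14*(-1/409)) = -423 + (-154 - 14/409) = -423 - 63000/409 = -236007/409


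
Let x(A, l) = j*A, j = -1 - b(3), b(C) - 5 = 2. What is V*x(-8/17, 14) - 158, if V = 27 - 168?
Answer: -11710/17 ≈ -688.82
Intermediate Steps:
b(C) = 7 (b(C) = 5 + 2 = 7)
j = -8 (j = -1 - 1*7 = -1 - 7 = -8)
x(A, l) = -8*A
V = -141
V*x(-8/17, 14) - 158 = -(-1128)*(-8/17) - 158 = -(-1128)*(-8*1/17) - 158 = -(-1128)*(-8)/17 - 158 = -141*64/17 - 158 = -9024/17 - 158 = -11710/17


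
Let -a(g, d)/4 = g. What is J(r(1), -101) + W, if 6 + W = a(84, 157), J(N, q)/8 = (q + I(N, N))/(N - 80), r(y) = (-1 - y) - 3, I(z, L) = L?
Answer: -28222/85 ≈ -332.02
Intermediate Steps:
r(y) = -4 - y
a(g, d) = -4*g
J(N, q) = 8*(N + q)/(-80 + N) (J(N, q) = 8*((q + N)/(N - 80)) = 8*((N + q)/(-80 + N)) = 8*(N + q)/(-80 + N))
W = -342 (W = -6 - 4*84 = -6 - 336 = -342)
J(r(1), -101) + W = 8*((-4 - 1*1) - 101)/(-80 + (-4 - 1*1)) - 342 = 8*((-4 - 1) - 101)/(-80 + (-4 - 1)) - 342 = 8*(-5 - 101)/(-80 - 5) - 342 = 8*(-106)/(-85) - 342 = 8*(-1/85)*(-106) - 342 = 848/85 - 342 = -28222/85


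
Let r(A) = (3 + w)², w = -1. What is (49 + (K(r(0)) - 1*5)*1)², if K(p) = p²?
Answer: 3600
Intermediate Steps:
r(A) = 4 (r(A) = (3 - 1)² = 2² = 4)
(49 + (K(r(0)) - 1*5)*1)² = (49 + (4² - 1*5)*1)² = (49 + (16 - 5)*1)² = (49 + 11*1)² = (49 + 11)² = 60² = 3600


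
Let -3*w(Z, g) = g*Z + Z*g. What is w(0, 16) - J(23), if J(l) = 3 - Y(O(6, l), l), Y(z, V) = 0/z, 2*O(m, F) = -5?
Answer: -3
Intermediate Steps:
O(m, F) = -5/2 (O(m, F) = (1/2)*(-5) = -5/2)
Y(z, V) = 0
w(Z, g) = -2*Z*g/3 (w(Z, g) = -(g*Z + Z*g)/3 = -(Z*g + Z*g)/3 = -2*Z*g/3)
J(l) = 3 (J(l) = 3 - 1*0 = 3 + 0 = 3)
w(0, 16) - J(23) = -2/3*0*16 - 1*3 = 0 - 3 = -3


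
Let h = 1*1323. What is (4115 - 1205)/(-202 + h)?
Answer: 2910/1121 ≈ 2.5959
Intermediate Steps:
h = 1323
(4115 - 1205)/(-202 + h) = (4115 - 1205)/(-202 + 1323) = 2910/1121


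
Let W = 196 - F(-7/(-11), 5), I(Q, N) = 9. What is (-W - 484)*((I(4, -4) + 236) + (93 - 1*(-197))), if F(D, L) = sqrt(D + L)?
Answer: -363800 + 535*sqrt(682)/11 ≈ -3.6253e+5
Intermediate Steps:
W = 196 - sqrt(682)/11 (W = 196 - sqrt(-7/(-11) + 5) = 196 - sqrt(-7*(-1/11) + 5) = 196 - sqrt(7/11 + 5) = 196 - sqrt(62/11) = 196 - sqrt(682)/11 ≈ 193.63)
(-W - 484)*((I(4, -4) + 236) + (93 - 1*(-197))) = (-(196 - sqrt(682)/11) - 484)*((9 + 236) + (93 - 1*(-197))) = ((-196 + sqrt(682)/11) - 484)*(245 + (93 + 197)) = (-680 + sqrt(682)/11)*(245 + 290) = (-680 + sqrt(682)/11)*535 = -363800 + 535*sqrt(682)/11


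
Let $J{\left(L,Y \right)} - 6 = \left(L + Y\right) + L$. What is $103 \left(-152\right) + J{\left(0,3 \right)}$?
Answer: $-15647$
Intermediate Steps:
$J{\left(L,Y \right)} = 6 + Y + 2 L$ ($J{\left(L,Y \right)} = 6 + \left(\left(L + Y\right) + L\right) = 6 + \left(Y + 2 L\right) = 6 + Y + 2 L$)
$103 \left(-152\right) + J{\left(0,3 \right)} = 103 \left(-152\right) + \left(6 + 3 + 2 \cdot 0\right) = -15656 + \left(6 + 3 + 0\right) = -15656 + 9 = -15647$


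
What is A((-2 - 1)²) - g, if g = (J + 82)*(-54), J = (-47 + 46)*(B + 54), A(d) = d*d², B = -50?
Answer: 4941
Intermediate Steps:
A(d) = d³
J = -4 (J = (-47 + 46)*(-50 + 54) = -1*4 = -4)
g = -4212 (g = (-4 + 82)*(-54) = 78*(-54) = -4212)
A((-2 - 1)²) - g = ((-2 - 1)²)³ - 1*(-4212) = ((-3)²)³ + 4212 = 9³ + 4212 = 729 + 4212 = 4941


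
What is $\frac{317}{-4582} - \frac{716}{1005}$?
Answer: $- \frac{3599297}{4604910} \approx -0.78162$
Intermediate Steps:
$\frac{317}{-4582} - \frac{716}{1005} = 317 \left(- \frac{1}{4582}\right) - \frac{716}{1005} = - \frac{317}{4582} - \frac{716}{1005} = - \frac{3599297}{4604910}$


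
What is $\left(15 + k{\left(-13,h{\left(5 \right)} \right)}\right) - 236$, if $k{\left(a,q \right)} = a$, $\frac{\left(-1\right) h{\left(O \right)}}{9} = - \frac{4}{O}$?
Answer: $-234$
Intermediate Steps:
$h{\left(O \right)} = \frac{36}{O}$ ($h{\left(O \right)} = - 9 \left(- \frac{4}{O}\right) = \frac{36}{O}$)
$\left(15 + k{\left(-13,h{\left(5 \right)} \right)}\right) - 236 = \left(15 - 13\right) - 236 = 2 - 236 = -234$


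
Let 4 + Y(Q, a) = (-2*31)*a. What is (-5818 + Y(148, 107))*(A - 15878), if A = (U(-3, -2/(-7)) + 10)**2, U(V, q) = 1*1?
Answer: 196269192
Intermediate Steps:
U(V, q) = 1
Y(Q, a) = -4 - 62*a (Y(Q, a) = -4 + (-2*31)*a = -4 - 62*a)
A = 121 (A = (1 + 10)**2 = 11**2 = 121)
(-5818 + Y(148, 107))*(A - 15878) = (-5818 + (-4 - 62*107))*(121 - 15878) = (-5818 + (-4 - 6634))*(-15757) = (-5818 - 6638)*(-15757) = -12456*(-15757) = 196269192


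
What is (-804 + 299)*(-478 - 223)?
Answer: 354005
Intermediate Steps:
(-804 + 299)*(-478 - 223) = -505*(-701) = 354005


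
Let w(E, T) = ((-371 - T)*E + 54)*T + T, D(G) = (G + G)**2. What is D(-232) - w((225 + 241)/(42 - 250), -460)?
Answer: 3870741/26 ≈ 1.4887e+5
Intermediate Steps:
D(G) = 4*G**2 (D(G) = (2*G)**2 = 4*G**2)
w(E, T) = T + T*(54 + E*(-371 - T)) (w(E, T) = (E*(-371 - T) + 54)*T + T = (54 + E*(-371 - T))*T + T = T*(54 + E*(-371 - T)) + T = T + T*(54 + E*(-371 - T)))
D(-232) - w((225 + 241)/(42 - 250), -460) = 4*(-232)**2 - (-460)*(55 - 371*(225 + 241)/(42 - 250) - 1*(225 + 241)/(42 - 250)*(-460)) = 4*53824 - (-460)*(55 - 172886/(-208) - 1*466/(-208)*(-460)) = 215296 - (-460)*(55 - 172886*(-1)/208 - 1*466*(-1/208)*(-460)) = 215296 - (-460)*(55 - 371*(-233/104) - 1*(-233/104)*(-460)) = 215296 - (-460)*(55 + 86443/104 - 26795/26) = 215296 - (-460)*(-15017)/104 = 215296 - 1*1726955/26 = 215296 - 1726955/26 = 3870741/26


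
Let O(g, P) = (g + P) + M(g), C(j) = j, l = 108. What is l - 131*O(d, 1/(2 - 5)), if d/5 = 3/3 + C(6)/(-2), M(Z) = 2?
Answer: 3599/3 ≈ 1199.7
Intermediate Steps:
d = -10 (d = 5*(3/3 + 6/(-2)) = 5*(3*(⅓) + 6*(-½)) = 5*(1 - 3) = 5*(-2) = -10)
O(g, P) = 2 + P + g (O(g, P) = (g + P) + 2 = (P + g) + 2 = 2 + P + g)
l - 131*O(d, 1/(2 - 5)) = 108 - 131*(2 + 1/(2 - 5) - 10) = 108 - 131*(2 + 1/(-3) - 10) = 108 - 131*(2 - ⅓ - 10) = 108 - 131*(-25/3) = 108 + 3275/3 = 3599/3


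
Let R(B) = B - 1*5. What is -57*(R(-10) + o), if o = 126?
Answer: -6327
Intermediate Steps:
R(B) = -5 + B (R(B) = B - 5 = -5 + B)
-57*(R(-10) + o) = -57*((-5 - 10) + 126) = -57*(-15 + 126) = -57*111 = -6327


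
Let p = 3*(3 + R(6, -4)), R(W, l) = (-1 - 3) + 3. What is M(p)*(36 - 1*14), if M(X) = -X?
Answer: -132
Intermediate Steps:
R(W, l) = -1 (R(W, l) = -4 + 3 = -1)
p = 6 (p = 3*(3 - 1) = 3*2 = 6)
M(p)*(36 - 1*14) = (-1*6)*(36 - 1*14) = -6*(36 - 14) = -6*22 = -132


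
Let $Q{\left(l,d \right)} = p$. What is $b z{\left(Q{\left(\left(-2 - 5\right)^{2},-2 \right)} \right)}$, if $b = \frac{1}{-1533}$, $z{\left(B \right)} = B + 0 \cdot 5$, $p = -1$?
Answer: $\frac{1}{1533} \approx 0.00065232$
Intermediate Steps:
$Q{\left(l,d \right)} = -1$
$z{\left(B \right)} = B$ ($z{\left(B \right)} = B + 0 = B$)
$b = - \frac{1}{1533} \approx -0.00065232$
$b z{\left(Q{\left(\left(-2 - 5\right)^{2},-2 \right)} \right)} = \left(- \frac{1}{1533}\right) \left(-1\right) = \frac{1}{1533}$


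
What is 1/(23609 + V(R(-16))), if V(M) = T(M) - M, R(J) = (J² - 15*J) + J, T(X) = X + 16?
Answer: 1/23625 ≈ 4.2328e-5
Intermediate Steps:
T(X) = 16 + X
R(J) = J² - 14*J
V(M) = 16 (V(M) = (16 + M) - M = 16)
1/(23609 + V(R(-16))) = 1/(23609 + 16) = 1/23625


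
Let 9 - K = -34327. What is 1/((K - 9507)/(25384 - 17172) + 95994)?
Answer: 8212/788327557 ≈ 1.0417e-5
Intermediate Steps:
K = 34336 (K = 9 - 1*(-34327) = 9 + 34327 = 34336)
1/((K - 9507)/(25384 - 17172) + 95994) = 1/((34336 - 9507)/(25384 - 17172) + 95994) = 1/(24829/8212 + 95994) = 1/(788327557/8212) = 8212/788327557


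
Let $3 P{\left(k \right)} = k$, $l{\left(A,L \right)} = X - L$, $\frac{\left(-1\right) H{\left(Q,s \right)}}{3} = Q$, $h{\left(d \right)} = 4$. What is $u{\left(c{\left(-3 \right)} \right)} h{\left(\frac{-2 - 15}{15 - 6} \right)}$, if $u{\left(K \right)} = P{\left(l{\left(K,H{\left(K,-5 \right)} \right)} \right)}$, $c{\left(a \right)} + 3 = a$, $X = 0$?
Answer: $-24$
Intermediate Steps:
$H{\left(Q,s \right)} = - 3 Q$
$c{\left(a \right)} = -3 + a$
$l{\left(A,L \right)} = - L$ ($l{\left(A,L \right)} = 0 - L = - L$)
$P{\left(k \right)} = \frac{k}{3}$
$u{\left(K \right)} = K$ ($u{\left(K \right)} = \frac{\left(-1\right) \left(- 3 K\right)}{3} = \frac{3 K}{3} = K$)
$u{\left(c{\left(-3 \right)} \right)} h{\left(\frac{-2 - 15}{15 - 6} \right)} = \left(-3 - 3\right) 4 = \left(-6\right) 4 = -24$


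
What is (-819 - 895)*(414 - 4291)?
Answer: 6645178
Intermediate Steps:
(-819 - 895)*(414 - 4291) = -1714*(-3877) = 6645178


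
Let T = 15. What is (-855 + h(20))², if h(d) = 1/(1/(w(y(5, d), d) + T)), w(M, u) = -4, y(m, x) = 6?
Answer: 712336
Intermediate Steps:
h(d) = 11 (h(d) = 1/(1/(-4 + 15)) = 1/(1/11) = 11)
(-855 + h(20))² = (-855 + 11)² = (-844)² = 712336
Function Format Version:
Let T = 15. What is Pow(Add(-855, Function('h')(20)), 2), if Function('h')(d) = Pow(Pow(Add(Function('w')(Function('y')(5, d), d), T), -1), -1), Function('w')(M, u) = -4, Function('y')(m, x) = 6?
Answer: 712336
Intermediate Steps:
Function('h')(d) = 11 (Function('h')(d) = Pow(Pow(Add(-4, 15), -1), -1) = Pow(Pow(11, -1), -1) = Pow(Rational(1, 11), -1) = 11)
Pow(Add(-855, Function('h')(20)), 2) = Pow(Add(-855, 11), 2) = Pow(-844, 2) = 712336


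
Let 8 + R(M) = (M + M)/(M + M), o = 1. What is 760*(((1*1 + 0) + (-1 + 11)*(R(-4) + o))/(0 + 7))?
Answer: -44840/7 ≈ -6405.7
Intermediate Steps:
R(M) = -7 (R(M) = -8 + (M + M)/(M + M) = -8 + (2*M)/((2*M)) = -8 + (2*M)*(1/(2*M)) = -8 + 1 = -7)
760*(((1*1 + 0) + (-1 + 11)*(R(-4) + o))/(0 + 7)) = 760*(((1*1 + 0) + (-1 + 11)*(-7 + 1))/(0 + 7)) = 760*(((1 + 0) + 10*(-6))/7) = 760*((1 - 60)*(⅐)) = 760*(-59*⅐) = 760*(-59/7) = -44840/7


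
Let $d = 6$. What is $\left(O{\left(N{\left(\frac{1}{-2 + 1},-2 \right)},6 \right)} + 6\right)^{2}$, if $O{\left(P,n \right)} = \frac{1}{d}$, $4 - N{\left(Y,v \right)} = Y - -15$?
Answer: $\frac{1369}{36} \approx 38.028$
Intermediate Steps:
$N{\left(Y,v \right)} = -11 - Y$ ($N{\left(Y,v \right)} = 4 - \left(Y - -15\right) = 4 - \left(Y + 15\right) = 4 - \left(15 + Y\right) = -11 - Y$)
$O{\left(P,n \right)} = \frac{1}{6}$
$\left(O{\left(N{\left(\frac{1}{-2 + 1},-2 \right)},6 \right)} + 6\right)^{2} = \left(\frac{1}{6} + 6\right)^{2} = \left(\frac{37}{6}\right)^{2} = \frac{1369}{36}$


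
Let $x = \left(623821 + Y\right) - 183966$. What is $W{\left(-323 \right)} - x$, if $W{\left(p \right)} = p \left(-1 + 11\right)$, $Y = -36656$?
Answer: $-406429$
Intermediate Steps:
$W{\left(p \right)} = 10 p$ ($W{\left(p \right)} = p 10 = 10 p$)
$x = 403199$ ($x = \left(623821 - 36656\right) - 183966 = 587165 - 183966 = 403199$)
$W{\left(-323 \right)} - x = 10 \left(-323\right) - 403199 = -3230 - 403199 = -406429$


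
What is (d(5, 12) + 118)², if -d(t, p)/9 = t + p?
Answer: 1225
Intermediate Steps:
d(t, p) = -9*p - 9*t (d(t, p) = -9*(t + p) = -9*(p + t) = -9*p - 9*t)
(d(5, 12) + 118)² = ((-9*12 - 9*5) + 118)² = ((-108 - 45) + 118)² = (-153 + 118)² = (-35)² = 1225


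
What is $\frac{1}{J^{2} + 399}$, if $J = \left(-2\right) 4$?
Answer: $\frac{1}{463} \approx 0.0021598$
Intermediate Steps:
$J = -8$
$\frac{1}{J^{2} + 399} = \frac{1}{\left(-8\right)^{2} + 399} = \frac{1}{64 + 399} = \frac{1}{463}$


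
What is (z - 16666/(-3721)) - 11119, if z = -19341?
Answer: -113324994/3721 ≈ -30456.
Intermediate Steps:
(z - 16666/(-3721)) - 11119 = (-19341 - 16666/(-3721)) - 11119 = (-19341 - 16666*(-1/3721)) - 11119 = (-19341 + 16666/3721) - 11119 = -71951195/3721 - 11119 = -113324994/3721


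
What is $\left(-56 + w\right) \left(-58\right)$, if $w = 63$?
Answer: $-406$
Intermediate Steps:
$\left(-56 + w\right) \left(-58\right) = \left(-56 + 63\right) \left(-58\right) = 7 \left(-58\right) = -406$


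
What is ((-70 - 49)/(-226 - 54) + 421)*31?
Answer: 522567/40 ≈ 13064.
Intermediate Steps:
((-70 - 49)/(-226 - 54) + 421)*31 = (-119/(-280) + 421)*31 = (-119*(-1/280) + 421)*31 = (17/40 + 421)*31 = (16857/40)*31 = 522567/40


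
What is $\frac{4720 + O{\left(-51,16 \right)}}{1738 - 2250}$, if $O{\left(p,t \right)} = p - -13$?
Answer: $- \frac{2341}{256} \approx -9.1445$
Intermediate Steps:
$O{\left(p,t \right)} = 13 + p$ ($O{\left(p,t \right)} = p + 13 = 13 + p$)
$\frac{4720 + O{\left(-51,16 \right)}}{1738 - 2250} = \frac{4720 + \left(13 - 51\right)}{1738 - 2250} = \frac{4720 - 38}{-512} = 4682 \left(- \frac{1}{512}\right) = - \frac{2341}{256}$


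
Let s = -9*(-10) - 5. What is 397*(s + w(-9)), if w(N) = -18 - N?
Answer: 30172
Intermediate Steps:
s = 85 (s = 90 - 5 = 85)
397*(s + w(-9)) = 397*(85 + (-18 - 1*(-9))) = 397*(85 + (-18 + 9)) = 397*(85 - 9) = 397*76 = 30172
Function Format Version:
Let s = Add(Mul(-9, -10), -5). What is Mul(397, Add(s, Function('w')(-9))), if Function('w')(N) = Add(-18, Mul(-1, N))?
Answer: 30172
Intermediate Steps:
s = 85 (s = Add(90, -5) = 85)
Mul(397, Add(s, Function('w')(-9))) = Mul(397, Add(85, Add(-18, Mul(-1, -9)))) = Mul(397, Add(85, Add(-18, 9))) = Mul(397, Add(85, -9)) = Mul(397, 76) = 30172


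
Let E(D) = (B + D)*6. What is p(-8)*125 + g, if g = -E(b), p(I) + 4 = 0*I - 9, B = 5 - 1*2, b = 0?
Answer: -1643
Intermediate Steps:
B = 3 (B = 5 - 2 = 3)
E(D) = 18 + 6*D (E(D) = (3 + D)*6 = 18 + 6*D)
p(I) = -13 (p(I) = -4 + (0*I - 9) = -4 + (0 - 9) = -4 - 9 = -13)
g = -18 (g = -(18 + 6*0) = -(18 + 0) = -1*18 = -18)
p(-8)*125 + g = -13*125 - 18 = -1625 - 18 = -1643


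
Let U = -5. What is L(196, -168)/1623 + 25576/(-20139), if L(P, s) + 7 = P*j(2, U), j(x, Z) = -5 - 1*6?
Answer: -28356835/10895199 ≈ -2.6027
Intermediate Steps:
j(x, Z) = -11 (j(x, Z) = -5 - 6 = -11)
L(P, s) = -7 - 11*P (L(P, s) = -7 + P*(-11) = -7 - 11*P)
L(196, -168)/1623 + 25576/(-20139) = (-7 - 11*196)/1623 + 25576/(-20139) = (-7 - 2156)*(1/1623) + 25576*(-1/20139) = -2163*1/1623 - 25576/20139 = -721/541 - 25576/20139 = -28356835/10895199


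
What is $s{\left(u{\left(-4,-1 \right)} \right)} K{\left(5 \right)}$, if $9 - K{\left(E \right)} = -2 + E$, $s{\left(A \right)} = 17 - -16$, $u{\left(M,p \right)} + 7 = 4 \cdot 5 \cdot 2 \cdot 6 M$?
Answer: $198$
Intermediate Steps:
$u{\left(M,p \right)} = -7 + 240 M$ ($u{\left(M,p \right)} = -7 + 4 \cdot 5 \cdot 2 \cdot 6 M = -7 + 20 \cdot 2 \cdot 6 M = -7 + 40 \cdot 6 M = -7 + 240 M$)
$s{\left(A \right)} = 33$ ($s{\left(A \right)} = 17 + 16 = 33$)
$K{\left(E \right)} = 11 - E$ ($K{\left(E \right)} = 9 - \left(-2 + E\right) = 11 - E$)
$s{\left(u{\left(-4,-1 \right)} \right)} K{\left(5 \right)} = 33 \left(11 - 5\right) = 33 \cdot 6 = 198$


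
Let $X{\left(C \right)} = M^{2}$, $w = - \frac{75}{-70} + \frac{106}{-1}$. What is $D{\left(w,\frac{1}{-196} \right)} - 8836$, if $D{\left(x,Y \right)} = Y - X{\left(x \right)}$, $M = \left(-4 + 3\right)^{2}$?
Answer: $- \frac{1732053}{196} \approx -8837.0$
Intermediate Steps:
$M = 1$ ($M = \left(-1\right)^{2} = 1$)
$w = - \frac{1469}{14}$ ($w = \left(-75\right) \left(- \frac{1}{70}\right) + 106 \left(-1\right) = \frac{15}{14} - 106 = - \frac{1469}{14} \approx -104.93$)
$X{\left(C \right)} = 1$ ($X{\left(C \right)} = 1^{2} = 1$)
$D{\left(x,Y \right)} = -1 + Y$ ($D{\left(x,Y \right)} = Y - 1 = -1 + Y$)
$D{\left(w,\frac{1}{-196} \right)} - 8836 = \left(-1 + \frac{1}{-196}\right) - 8836 = \left(-1 - \frac{1}{196}\right) - 8836 = - \frac{197}{196} - 8836 = - \frac{1732053}{196}$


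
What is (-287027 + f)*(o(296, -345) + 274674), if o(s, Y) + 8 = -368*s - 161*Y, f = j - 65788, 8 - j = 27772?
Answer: -84215662857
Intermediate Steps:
j = -27764 (j = 8 - 1*27772 = 8 - 27772 = -27764)
f = -93552 (f = -27764 - 65788 = -93552)
o(s, Y) = -8 - 368*s - 161*Y (o(s, Y) = -8 + (-368*s - 161*Y) = -8 - 368*s - 161*Y)
(-287027 + f)*(o(296, -345) + 274674) = (-287027 - 93552)*((-8 - 368*296 - 161*(-345)) + 274674) = -380579*((-8 - 108928 + 55545) + 274674) = -380579*(-53391 + 274674) = -380579*221283 = -84215662857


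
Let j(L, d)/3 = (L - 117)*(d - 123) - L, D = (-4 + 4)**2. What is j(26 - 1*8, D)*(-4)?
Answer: -145908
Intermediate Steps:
D = 0 (D = 0**2 = 0)
j(L, d) = -3*L + 3*(-123 + d)*(-117 + L) (j(L, d) = 3*((L - 117)*(d - 123) - L) = 3*((-117 + L)*(-123 + d) - L) = 3*((-123 + d)*(-117 + L) - L) = 3*(-L + (-123 + d)*(-117 + L)) = -3*L + 3*(-123 + d)*(-117 + L))
j(26 - 1*8, D)*(-4) = (43173 - 372*(26 - 1*8) - 351*0 + 3*(26 - 1*8)*0)*(-4) = (43173 - 372*(26 - 8) + 0 + 3*(26 - 8)*0)*(-4) = (43173 - 372*18 + 0 + 3*18*0)*(-4) = (43173 - 6696 + 0 + 0)*(-4) = 36477*(-4) = -145908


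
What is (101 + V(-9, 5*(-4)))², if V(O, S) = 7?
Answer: 11664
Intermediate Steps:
(101 + V(-9, 5*(-4)))² = (101 + 7)² = 108² = 11664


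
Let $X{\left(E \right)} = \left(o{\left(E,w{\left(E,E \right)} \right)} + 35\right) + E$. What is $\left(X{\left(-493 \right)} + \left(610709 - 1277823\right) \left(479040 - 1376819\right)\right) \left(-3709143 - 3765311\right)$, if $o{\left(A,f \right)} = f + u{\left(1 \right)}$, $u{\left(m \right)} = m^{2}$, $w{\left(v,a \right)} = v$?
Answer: $-4476607007115984624$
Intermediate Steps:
$o{\left(A,f \right)} = 1 + f$ ($o{\left(A,f \right)} = f + 1^{2} = f + 1 = 1 + f$)
$X{\left(E \right)} = 36 + 2 E$ ($X{\left(E \right)} = \left(\left(1 + E\right) + 35\right) + E = \left(36 + E\right) + E = 36 + 2 E$)
$\left(X{\left(-493 \right)} + \left(610709 - 1277823\right) \left(479040 - 1376819\right)\right) \left(-3709143 - 3765311\right) = \left(\left(36 + 2 \left(-493\right)\right) + \left(610709 - 1277823\right) \left(479040 - 1376819\right)\right) \left(-3709143 - 3765311\right) = \left(\left(36 - 986\right) - -598920939806\right) \left(-7474454\right) = \left(-950 + 598920939806\right) \left(-7474454\right) = 598920938856 \left(-7474454\right) = -4476607007115984624$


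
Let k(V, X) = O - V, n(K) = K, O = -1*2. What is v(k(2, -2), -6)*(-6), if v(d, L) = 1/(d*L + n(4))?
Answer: -3/14 ≈ -0.21429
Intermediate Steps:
O = -2
k(V, X) = -2 - V
v(d, L) = 1/(4 + L*d) (v(d, L) = 1/(d*L + 4) = 1/(L*d + 4) = 1/(4 + L*d))
v(k(2, -2), -6)*(-6) = -6/(4 - 6*(-2 - 1*2)) = -6/(4 - 6*(-2 - 2)) = -6/(4 - 6*(-4)) = -6/(4 + 24) = -6/28 = (1/28)*(-6) = -3/14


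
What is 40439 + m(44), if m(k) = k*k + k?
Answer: 42419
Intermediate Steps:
m(k) = k + k**2 (m(k) = k**2 + k = k + k**2)
40439 + m(44) = 40439 + 44*(1 + 44) = 40439 + 44*45 = 40439 + 1980 = 42419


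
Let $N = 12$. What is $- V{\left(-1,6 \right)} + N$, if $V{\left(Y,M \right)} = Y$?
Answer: $13$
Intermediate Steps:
$- V{\left(-1,6 \right)} + N = \left(-1\right) \left(-1\right) + 12 = 1 + 12 = 13$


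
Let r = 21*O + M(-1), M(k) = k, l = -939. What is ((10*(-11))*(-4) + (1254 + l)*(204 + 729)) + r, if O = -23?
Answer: 293851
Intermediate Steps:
r = -484 (r = 21*(-23) - 1 = -483 - 1 = -484)
((10*(-11))*(-4) + (1254 + l)*(204 + 729)) + r = ((10*(-11))*(-4) + (1254 - 939)*(204 + 729)) - 484 = (-110*(-4) + 315*933) - 484 = (440 + 293895) - 484 = 294335 - 484 = 293851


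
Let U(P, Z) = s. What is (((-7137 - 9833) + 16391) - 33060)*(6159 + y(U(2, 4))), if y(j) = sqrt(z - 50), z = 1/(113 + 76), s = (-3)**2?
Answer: -207182601 - 11213*I*sqrt(198429)/21 ≈ -2.0718e+8 - 2.3785e+5*I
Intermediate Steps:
s = 9
U(P, Z) = 9
z = 1/189 ≈ 0.0052910
y(j) = I*sqrt(198429)/63 (y(j) = sqrt(1/189 - 50) = sqrt(-9449/189) = I*sqrt(198429)/63)
(((-7137 - 9833) + 16391) - 33060)*(6159 + y(U(2, 4))) = (((-7137 - 9833) + 16391) - 33060)*(6159 + I*sqrt(198429)/63) = ((-16970 + 16391) - 33060)*(6159 + I*sqrt(198429)/63) = (-579 - 33060)*(6159 + I*sqrt(198429)/63) = -33639*(6159 + I*sqrt(198429)/63) = -207182601 - 11213*I*sqrt(198429)/21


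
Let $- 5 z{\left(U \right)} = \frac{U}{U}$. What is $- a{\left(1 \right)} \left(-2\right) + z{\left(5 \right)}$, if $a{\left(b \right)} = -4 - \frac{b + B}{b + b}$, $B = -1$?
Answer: $- \frac{41}{5} \approx -8.2$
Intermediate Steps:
$z{\left(U \right)} = - \frac{1}{5}$ ($z{\left(U \right)} = - \frac{U \frac{1}{U}}{5} = \left(- \frac{1}{5}\right) 1 = - \frac{1}{5}$)
$a{\left(b \right)} = -4 - \frac{-1 + b}{2 b}$ ($a{\left(b \right)} = -4 - \frac{b - 1}{b + b} = -4 - \frac{-1 + b}{2 b}$)
$- a{\left(1 \right)} \left(-2\right) + z{\left(5 \right)} = - \frac{1 - 9}{2 \cdot 1} \left(-2\right) - \frac{1}{5} = - \frac{1 \left(1 - 9\right)}{2} \left(-2\right) - \frac{1}{5} = - \frac{1 \left(-8\right)}{2} \left(-2\right) - \frac{1}{5} = \left(-1\right) \left(-4\right) \left(-2\right) - \frac{1}{5} = 4 \left(-2\right) - \frac{1}{5} = -8 - \frac{1}{5} = - \frac{41}{5}$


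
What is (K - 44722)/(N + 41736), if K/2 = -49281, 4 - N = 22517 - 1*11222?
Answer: -143284/30445 ≈ -4.7063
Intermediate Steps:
N = -11291 (N = 4 - (22517 - 1*11222) = 4 - (22517 - 11222) = 4 - 1*11295 = 4 - 11295 = -11291)
K = -98562 (K = 2*(-49281) = -98562)
(K - 44722)/(N + 41736) = (-98562 - 44722)/(-11291 + 41736) = -143284/30445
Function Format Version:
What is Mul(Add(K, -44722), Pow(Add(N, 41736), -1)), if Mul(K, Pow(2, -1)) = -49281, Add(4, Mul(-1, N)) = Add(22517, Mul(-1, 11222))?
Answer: Rational(-143284, 30445) ≈ -4.7063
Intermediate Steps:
N = -11291 (N = Add(4, Mul(-1, Add(22517, Mul(-1, 11222)))) = Add(4, Mul(-1, Add(22517, -11222))) = Add(4, Mul(-1, 11295)) = Add(4, -11295) = -11291)
K = -98562 (K = Mul(2, -49281) = -98562)
Mul(Add(K, -44722), Pow(Add(N, 41736), -1)) = Mul(Add(-98562, -44722), Pow(Add(-11291, 41736), -1)) = Mul(-143284, Pow(30445, -1)) = Mul(-143284, Rational(1, 30445)) = Rational(-143284, 30445)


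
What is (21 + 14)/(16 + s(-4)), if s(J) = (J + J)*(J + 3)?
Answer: 35/24 ≈ 1.4583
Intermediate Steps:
s(J) = 2*J*(3 + J) (s(J) = (2*J)*(3 + J) = 2*J*(3 + J))
(21 + 14)/(16 + s(-4)) = (21 + 14)/(16 + 2*(-4)*(3 - 4)) = 35/(16 + 2*(-4)*(-1)) = 35/(16 + 8) = 35/24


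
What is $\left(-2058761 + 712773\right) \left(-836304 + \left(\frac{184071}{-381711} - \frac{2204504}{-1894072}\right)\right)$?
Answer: $\frac{33909776373257201324432}{30124504883} \approx 1.1257 \cdot 10^{12}$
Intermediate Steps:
$\left(-2058761 + 712773\right) \left(-836304 + \left(\frac{184071}{-381711} - \frac{2204504}{-1894072}\right)\right) = - 1345988 \left(-836304 + \left(184071 \left(- \frac{1}{381711}\right) - - \frac{275563}{236759}\right)\right) = - 1345988 \left(-836304 + \left(- \frac{61357}{127237} + \frac{275563}{236759}\right)\right) = - 1345988 \left(-836304 + \frac{20534987468}{30124504883}\right) = \left(-1345988\right) \left(- \frac{25193223396684964}{30124504883}\right) = \frac{33909776373257201324432}{30124504883}$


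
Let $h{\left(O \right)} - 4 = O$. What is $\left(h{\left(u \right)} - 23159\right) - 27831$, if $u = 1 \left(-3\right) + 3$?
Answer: $-50986$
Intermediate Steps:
$u = 0$ ($u = -3 + 3 = 0$)
$h{\left(O \right)} = 4 + O$
$\left(h{\left(u \right)} - 23159\right) - 27831 = \left(\left(4 + 0\right) - 23159\right) - 27831 = \left(4 - 23159\right) - 27831 = -23155 - 27831 = -50986$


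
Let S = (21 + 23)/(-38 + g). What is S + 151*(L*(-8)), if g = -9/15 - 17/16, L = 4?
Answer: -15335456/3173 ≈ -4833.1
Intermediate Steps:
g = -133/80 (g = -9*1/15 - 17*1/16 = -⅗ - 17/16 = -133/80 ≈ -1.6625)
S = -3520/3173 (S = (21 + 23)/(-38 - 133/80) = 44/(-3173/80) = 44*(-80/3173) = -3520/3173 ≈ -1.1094)
S + 151*(L*(-8)) = -3520/3173 + 151*(4*(-8)) = -3520/3173 + 151*(-32) = -3520/3173 - 4832 = -15335456/3173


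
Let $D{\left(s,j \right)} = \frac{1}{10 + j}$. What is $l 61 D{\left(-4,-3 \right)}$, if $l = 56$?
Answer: $488$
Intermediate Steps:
$l 61 D{\left(-4,-3 \right)} = \frac{56 \cdot 61}{10 - 3} = \frac{3416}{7} = 3416 \cdot \frac{1}{7} = 488$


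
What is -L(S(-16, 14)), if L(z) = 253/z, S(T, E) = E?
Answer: -253/14 ≈ -18.071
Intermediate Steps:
-L(S(-16, 14)) = -253/14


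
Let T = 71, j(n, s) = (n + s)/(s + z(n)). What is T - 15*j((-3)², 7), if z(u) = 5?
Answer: 51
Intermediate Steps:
j(n, s) = (n + s)/(5 + s) (j(n, s) = (n + s)/(s + 5) = (n + s)/(5 + s))
T - 15*j((-3)², 7) = 71 - 15*((-3)² + 7)/(5 + 7) = 71 - 15*(9 + 7)/12 = 71 - 5*16/4 = 71 - 15*4/3 = 71 - 20 = 51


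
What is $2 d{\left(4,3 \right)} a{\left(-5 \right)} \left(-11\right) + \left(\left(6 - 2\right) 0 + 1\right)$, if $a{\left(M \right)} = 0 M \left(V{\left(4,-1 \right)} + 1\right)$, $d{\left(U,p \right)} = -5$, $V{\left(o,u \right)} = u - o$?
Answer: $1$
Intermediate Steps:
$a{\left(M \right)} = 0$ ($a{\left(M \right)} = 0 M \left(\left(-1 - 4\right) + 1\right) = 0 \left(\left(-1 - 4\right) + 1\right) = 0 \left(-5 + 1\right) = 0 \left(-4\right) = 0$)
$2 d{\left(4,3 \right)} a{\left(-5 \right)} \left(-11\right) + \left(\left(6 - 2\right) 0 + 1\right) = 2 \left(-5\right) 0 \left(-11\right) + \left(\left(6 - 2\right) 0 + 1\right) = \left(-10\right) 0 \left(-11\right) + \left(4 \cdot 0 + 1\right) = 0 \left(-11\right) + \left(0 + 1\right) = 0 + 1 = 1$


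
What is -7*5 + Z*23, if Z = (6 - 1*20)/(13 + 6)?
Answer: -987/19 ≈ -51.947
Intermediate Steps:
Z = -14/19 (Z = (6 - 20)/19 = -14*1/19 = -14/19 ≈ -0.73684)
-7*5 + Z*23 = -7*5 - 14/19*23 = -35 - 322/19 = -987/19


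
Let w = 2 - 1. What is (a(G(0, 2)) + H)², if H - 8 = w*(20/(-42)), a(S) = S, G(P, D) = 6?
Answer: 80656/441 ≈ 182.89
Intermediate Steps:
w = 1
H = 158/21 (H = 8 + 1*(20/(-42)) = 8 + 1*(20*(-1/42)) = 8 + 1*(-10/21) = 8 - 10/21 = 158/21 ≈ 7.5238)
(a(G(0, 2)) + H)² = (6 + 158/21)² = (284/21)² = 80656/441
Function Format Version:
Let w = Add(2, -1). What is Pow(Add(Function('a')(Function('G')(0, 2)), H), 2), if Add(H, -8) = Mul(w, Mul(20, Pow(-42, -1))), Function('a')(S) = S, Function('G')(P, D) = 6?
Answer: Rational(80656, 441) ≈ 182.89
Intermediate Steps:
w = 1
H = Rational(158, 21) (H = Add(8, Mul(1, Mul(20, Pow(-42, -1)))) = Add(8, Mul(1, Mul(20, Rational(-1, 42)))) = Add(8, Mul(1, Rational(-10, 21))) = Add(8, Rational(-10, 21)) = Rational(158, 21) ≈ 7.5238)
Pow(Add(Function('a')(Function('G')(0, 2)), H), 2) = Pow(Add(6, Rational(158, 21)), 2) = Pow(Rational(284, 21), 2) = Rational(80656, 441)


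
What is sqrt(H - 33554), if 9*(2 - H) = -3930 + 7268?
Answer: I*sqrt(305306)/3 ≈ 184.18*I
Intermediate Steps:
H = -3320/9 (H = 2 - (-3930 + 7268)/9 = 2 - 1/9*3338 = 2 - 3338/9 = -3320/9 ≈ -368.89)
sqrt(H - 33554) = sqrt(-3320/9 - 33554) = sqrt(-305306/9) = I*sqrt(305306)/3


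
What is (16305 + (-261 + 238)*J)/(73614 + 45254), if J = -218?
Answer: 21319/118868 ≈ 0.17935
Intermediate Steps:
(16305 + (-261 + 238)*J)/(73614 + 45254) = (16305 + (-261 + 238)*(-218))/(73614 + 45254) = (16305 - 23*(-218))/118868 = (16305 + 5014)*(1/118868) = 21319*(1/118868) = 21319/118868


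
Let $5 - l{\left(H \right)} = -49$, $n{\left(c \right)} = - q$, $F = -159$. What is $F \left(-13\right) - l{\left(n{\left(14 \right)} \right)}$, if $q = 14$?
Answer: $2013$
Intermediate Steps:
$n{\left(c \right)} = -14$ ($n{\left(c \right)} = \left(-1\right) 14 = -14$)
$l{\left(H \right)} = 54$ ($l{\left(H \right)} = 5 - -49 = 5 + 49 = 54$)
$F \left(-13\right) - l{\left(n{\left(14 \right)} \right)} = \left(-159\right) \left(-13\right) - 54 = 2067 - 54 = 2013$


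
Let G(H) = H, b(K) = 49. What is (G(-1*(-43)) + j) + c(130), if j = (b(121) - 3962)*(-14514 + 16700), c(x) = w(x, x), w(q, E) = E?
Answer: -8553645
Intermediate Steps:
c(x) = x
j = -8553818 (j = (49 - 3962)*(-14514 + 16700) = -3913*2186 = -8553818)
(G(-1*(-43)) + j) + c(130) = (-1*(-43) - 8553818) + 130 = (43 - 8553818) + 130 = -8553775 + 130 = -8553645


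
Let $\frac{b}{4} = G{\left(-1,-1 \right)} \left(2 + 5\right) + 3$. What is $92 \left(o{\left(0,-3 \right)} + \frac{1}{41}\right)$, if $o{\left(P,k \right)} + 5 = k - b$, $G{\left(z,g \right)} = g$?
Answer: $\frac{30268}{41} \approx 738.24$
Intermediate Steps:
$b = -16$ ($b = 4 \left(- (2 + 5) + 3\right) = 4 \left(\left(-1\right) 7 + 3\right) = 4 \left(-7 + 3\right) = 4 \left(-4\right) = -16$)
$o{\left(P,k \right)} = 11 + k$ ($o{\left(P,k \right)} = -5 + \left(k - -16\right) = -5 + \left(k + 16\right) = -5 + \left(16 + k\right) = 11 + k$)
$92 \left(o{\left(0,-3 \right)} + \frac{1}{41}\right) = 92 \left(\left(11 - 3\right) + \frac{1}{41}\right) = 92 \left(8 + \frac{1}{41}\right) = 92 \cdot \frac{329}{41} = \frac{30268}{41}$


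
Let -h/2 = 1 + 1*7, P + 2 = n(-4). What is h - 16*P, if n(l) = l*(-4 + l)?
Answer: -496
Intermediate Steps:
P = 30 (P = -2 - 4*(-4 - 4) = -2 - 4*(-8) = -2 + 32 = 30)
h = -16 (h = -2*(1 + 1*7) = -2*(1 + 7) = -2*8 = -16)
h - 16*P = -16 - 16*30 = -16 - 480 = -496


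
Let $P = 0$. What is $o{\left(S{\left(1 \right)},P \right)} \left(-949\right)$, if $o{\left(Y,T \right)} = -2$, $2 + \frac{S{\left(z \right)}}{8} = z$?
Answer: $1898$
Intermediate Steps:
$S{\left(z \right)} = -16 + 8 z$
$o{\left(S{\left(1 \right)},P \right)} \left(-949\right) = \left(-2\right) \left(-949\right) = 1898$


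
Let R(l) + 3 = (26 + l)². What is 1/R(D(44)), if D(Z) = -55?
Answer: 1/838 ≈ 0.0011933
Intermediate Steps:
R(l) = -3 + (26 + l)²
1/R(D(44)) = 1/(-3 + (26 - 55)²) = 1/(-3 + (-29)²) = 1/(-3 + 841) = 1/838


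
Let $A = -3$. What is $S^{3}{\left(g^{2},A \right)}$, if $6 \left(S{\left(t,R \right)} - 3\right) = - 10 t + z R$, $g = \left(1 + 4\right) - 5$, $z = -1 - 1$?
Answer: $64$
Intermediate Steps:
$z = -2$ ($z = -1 - 1 = -2$)
$g = 0$ ($g = 5 - 5 = 0$)
$S{\left(t,R \right)} = 3 - \frac{5 t}{3} - \frac{R}{3}$ ($S{\left(t,R \right)} = 3 + \frac{- 10 t - 2 R}{6} = 3 - \left(\frac{R}{3} + \frac{5 t}{3}\right) = 3 - \frac{5 t}{3} - \frac{R}{3}$)
$S^{3}{\left(g^{2},A \right)} = \left(3 - \frac{5 \cdot 0^{2}}{3} - -1\right)^{3} = \left(3 - 0 + 1\right)^{3} = \left(3 + 0 + 1\right)^{3} = 4^{3} = 64$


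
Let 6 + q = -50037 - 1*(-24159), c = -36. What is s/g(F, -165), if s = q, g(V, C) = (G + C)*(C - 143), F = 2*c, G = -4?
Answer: -6471/13013 ≈ -0.49727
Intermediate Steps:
F = -72 (F = 2*(-36) = -72)
q = -25884 (q = -6 + (-50037 - 1*(-24159)) = -6 + (-50037 + 24159) = -6 - 25878 = -25884)
g(V, C) = (-143 + C)*(-4 + C) (g(V, C) = (-4 + C)*(C - 143) = (-4 + C)*(-143 + C) = (-143 + C)*(-4 + C))
s = -25884
s/g(F, -165) = -25884/(572 + (-165)² - 147*(-165)) = -25884/(572 + 27225 + 24255) = -25884/52052 = -25884*1/52052 = -6471/13013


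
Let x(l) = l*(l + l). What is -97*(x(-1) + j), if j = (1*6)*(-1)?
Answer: 388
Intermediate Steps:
j = -6 (j = 6*(-1) = -6)
x(l) = 2*l² (x(l) = l*(2*l) = 2*l²)
-97*(x(-1) + j) = -97*(2*(-1)² - 6) = -97*(2*1 - 6) = -97*(2 - 6) = -97*(-4) = 388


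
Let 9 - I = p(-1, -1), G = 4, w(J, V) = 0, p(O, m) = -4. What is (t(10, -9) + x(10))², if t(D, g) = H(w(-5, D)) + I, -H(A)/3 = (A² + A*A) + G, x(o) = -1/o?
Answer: 81/100 ≈ 0.81000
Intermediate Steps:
I = 13 (I = 9 - 1*(-4) = 9 + 4 = 13)
H(A) = -12 - 6*A² (H(A) = -3*((A² + A*A) + 4) = -3*((A² + A²) + 4) = -3*(2*A² + 4) = -3*(4 + 2*A²) = -12 - 6*A²)
t(D, g) = 1 (t(D, g) = (-12 - 6*0²) + 13 = (-12 - 6*0) + 13 = (-12 + 0) + 13 = -12 + 13 = 1)
(t(10, -9) + x(10))² = (1 - 1/10)² = (1 - 1*⅒)² = (1 - ⅒)² = (9/10)² = 81/100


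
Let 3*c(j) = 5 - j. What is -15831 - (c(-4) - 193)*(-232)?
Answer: -59911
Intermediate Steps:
c(j) = 5/3 - j/3 (c(j) = (5 - j)/3 = 5/3 - j/3)
-15831 - (c(-4) - 193)*(-232) = -15831 - ((5/3 - ⅓*(-4)) - 193)*(-232) = -15831 - ((5/3 + 4/3) - 193)*(-232) = -15831 - (3 - 193)*(-232) = -15831 - (-190)*(-232) = -15831 - 1*44080 = -15831 - 44080 = -59911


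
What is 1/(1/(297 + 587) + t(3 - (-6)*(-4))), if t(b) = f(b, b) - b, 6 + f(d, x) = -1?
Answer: 884/12377 ≈ 0.071423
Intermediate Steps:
f(d, x) = -7 (f(d, x) = -6 - 1 = -7)
t(b) = -7 - b
1/(1/(297 + 587) + t(3 - (-6)*(-4))) = 1/(1/(297 + 587) + (-7 - (3 - (-6)*(-4)))) = 1/(1/884 + (-7 - (3 - 1*24))) = 1/(1/884 + (-7 - (3 - 24))) = 1/(1/884 + (-7 - 1*(-21))) = 1/(1/884 + (-7 + 21)) = 1/(1/884 + 14) = 1/(12377/884) = 884/12377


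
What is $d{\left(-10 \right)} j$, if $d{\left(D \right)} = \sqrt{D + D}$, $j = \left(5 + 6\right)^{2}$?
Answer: $242 i \sqrt{5} \approx 541.13 i$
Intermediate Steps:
$j = 121$ ($j = 11^{2} = 121$)
$d{\left(D \right)} = \sqrt{2} \sqrt{D}$ ($d{\left(D \right)} = \sqrt{2 D} = \sqrt{2} \sqrt{D}$)
$d{\left(-10 \right)} j = \sqrt{2} \sqrt{-10} \cdot 121 = \sqrt{2} i \sqrt{10} \cdot 121 = 2 i \sqrt{5} \cdot 121 = 242 i \sqrt{5}$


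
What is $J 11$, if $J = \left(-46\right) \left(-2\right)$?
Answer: $1012$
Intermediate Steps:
$J = 92$
$J 11 = 92 \cdot 11 = 1012$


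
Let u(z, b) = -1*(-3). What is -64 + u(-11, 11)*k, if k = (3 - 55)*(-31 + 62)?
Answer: -4900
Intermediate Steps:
u(z, b) = 3
k = -1612 (k = -52*31 = -1612)
-64 + u(-11, 11)*k = -64 + 3*(-1612) = -64 - 4836 = -4900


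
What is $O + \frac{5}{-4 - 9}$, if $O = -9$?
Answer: $- \frac{122}{13} \approx -9.3846$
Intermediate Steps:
$O + \frac{5}{-4 - 9} = -9 + \frac{5}{-4 - 9} = -9 + \frac{5}{-13} = -9 + 5 \left(- \frac{1}{13}\right) = -9 - \frac{5}{13} = - \frac{122}{13}$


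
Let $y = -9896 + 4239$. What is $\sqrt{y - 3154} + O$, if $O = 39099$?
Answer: $39099 + 3 i \sqrt{979} \approx 39099.0 + 93.867 i$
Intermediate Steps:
$y = -5657$
$\sqrt{y - 3154} + O = \sqrt{-5657 - 3154} + 39099 = \sqrt{-8811} + 39099 = 3 i \sqrt{979} + 39099 = 39099 + 3 i \sqrt{979}$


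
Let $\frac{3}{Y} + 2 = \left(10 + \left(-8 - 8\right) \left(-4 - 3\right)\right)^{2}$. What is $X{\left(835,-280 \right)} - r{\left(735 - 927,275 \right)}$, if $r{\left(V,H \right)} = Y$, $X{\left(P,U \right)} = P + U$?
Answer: $\frac{8259507}{14882} \approx 555.0$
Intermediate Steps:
$Y = \frac{3}{14882}$ ($Y = \frac{3}{-2 + \left(10 + \left(-8 - 8\right) \left(-4 - 3\right)\right)^{2}} = \frac{3}{-2 + \left(10 - -112\right)^{2}} = \frac{3}{-2 + \left(10 + 112\right)^{2}} = \frac{3}{-2 + 122^{2}} = \frac{3}{-2 + 14884} = \frac{3}{14882} \approx 0.00020159$)
$r{\left(V,H \right)} = \frac{3}{14882}$
$X{\left(835,-280 \right)} - r{\left(735 - 927,275 \right)} = \left(835 - 280\right) - \frac{3}{14882} = 555 - \frac{3}{14882} = \frac{8259507}{14882}$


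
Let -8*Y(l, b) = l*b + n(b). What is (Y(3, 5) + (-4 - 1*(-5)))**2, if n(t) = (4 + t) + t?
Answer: 441/64 ≈ 6.8906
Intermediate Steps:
n(t) = 4 + 2*t
Y(l, b) = -1/2 - b/4 - b*l/8 (Y(l, b) = -(l*b + (4 + 2*b))/8 = -(b*l + (4 + 2*b))/8 = -(4 + 2*b + b*l)/8 = -1/2 - b/4 - b*l/8)
(Y(3, 5) + (-4 - 1*(-5)))**2 = ((-1/2 - 1/4*5 - 1/8*5*3) + (-4 - 1*(-5)))**2 = ((-1/2 - 5/4 - 15/8) + (-4 + 5))**2 = (-29/8 + 1)**2 = (-21/8)**2 = 441/64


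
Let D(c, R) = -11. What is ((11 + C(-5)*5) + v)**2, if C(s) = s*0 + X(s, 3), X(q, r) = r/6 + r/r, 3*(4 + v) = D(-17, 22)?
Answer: 4225/36 ≈ 117.36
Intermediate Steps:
v = -23/3 (v = -4 + (1/3)*(-11) = -4 - 11/3 = -23/3 ≈ -7.6667)
X(q, r) = 1 + r/6 (X(q, r) = r*(1/6) + 1 = r/6 + 1 = 1 + r/6)
C(s) = 3/2 (C(s) = s*0 + (1 + (1/6)*3) = 0 + (1 + 1/2) = 0 + 3/2 = 3/2)
((11 + C(-5)*5) + v)**2 = ((11 + (3/2)*5) - 23/3)**2 = ((11 + 15/2) - 23/3)**2 = (37/2 - 23/3)**2 = (65/6)**2 = 4225/36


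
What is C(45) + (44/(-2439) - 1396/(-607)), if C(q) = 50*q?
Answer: 3334442386/1480473 ≈ 2252.3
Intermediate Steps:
C(45) + (44/(-2439) - 1396/(-607)) = 50*45 + (44/(-2439) - 1396/(-607)) = 2250 + (44*(-1/2439) - 1396*(-1/607)) = 2250 + (-44/2439 + 1396/607) = 2250 + 3378136/1480473 = 3334442386/1480473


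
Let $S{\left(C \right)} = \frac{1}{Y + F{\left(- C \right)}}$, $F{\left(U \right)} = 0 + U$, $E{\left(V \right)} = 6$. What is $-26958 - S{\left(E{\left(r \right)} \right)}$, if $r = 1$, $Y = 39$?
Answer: $- \frac{889615}{33} \approx -26958.0$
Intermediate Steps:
$F{\left(U \right)} = U$
$S{\left(C \right)} = \frac{1}{39 - C}$
$-26958 - S{\left(E{\left(r \right)} \right)} = -26958 - - \frac{1}{-39 + 6} = -26958 - - \frac{1}{-33} = -26958 - \left(-1\right) \left(- \frac{1}{33}\right) = -26958 - \frac{1}{33} = - \frac{889615}{33}$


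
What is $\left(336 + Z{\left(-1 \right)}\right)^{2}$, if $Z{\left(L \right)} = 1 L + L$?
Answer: $111556$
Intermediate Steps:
$Z{\left(L \right)} = 2 L$ ($Z{\left(L \right)} = L + L = 2 L$)
$\left(336 + Z{\left(-1 \right)}\right)^{2} = \left(336 + 2 \left(-1\right)\right)^{2} = \left(336 - 2\right)^{2} = 334^{2} = 111556$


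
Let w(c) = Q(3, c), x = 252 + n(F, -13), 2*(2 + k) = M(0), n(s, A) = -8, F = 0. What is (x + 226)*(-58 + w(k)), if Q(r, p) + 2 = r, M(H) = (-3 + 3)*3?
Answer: -26790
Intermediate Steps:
M(H) = 0 (M(H) = 0*3 = 0)
Q(r, p) = -2 + r
k = -2 (k = -2 + (1/2)*0 = -2 + 0 = -2)
x = 244 (x = 252 - 8 = 244)
w(c) = 1 (w(c) = -2 + 3 = 1)
(x + 226)*(-58 + w(k)) = (244 + 226)*(-58 + 1) = 470*(-57) = -26790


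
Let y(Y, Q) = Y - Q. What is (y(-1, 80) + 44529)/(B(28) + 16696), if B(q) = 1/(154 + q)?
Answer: 2696512/1012891 ≈ 2.6622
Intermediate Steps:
(y(-1, 80) + 44529)/(B(28) + 16696) = ((-1 - 1*80) + 44529)/(1/(154 + 28) + 16696) = ((-1 - 80) + 44529)/(1/182 + 16696) = (-81 + 44529)/(1/182 + 16696) = 44448/(3038673/182) = 44448*(182/3038673) = 2696512/1012891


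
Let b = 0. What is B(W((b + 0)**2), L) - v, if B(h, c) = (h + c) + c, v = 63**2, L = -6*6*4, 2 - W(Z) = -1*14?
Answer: -4241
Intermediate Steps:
W(Z) = 16 (W(Z) = 2 - (-1)*14 = 2 - 1*(-14) = 2 + 14 = 16)
L = -144 (L = -36*4 = -144)
v = 3969
B(h, c) = h + 2*c (B(h, c) = (c + h) + c = h + 2*c)
B(W((b + 0)**2), L) - v = (16 + 2*(-144)) - 1*3969 = (16 - 288) - 3969 = -272 - 3969 = -4241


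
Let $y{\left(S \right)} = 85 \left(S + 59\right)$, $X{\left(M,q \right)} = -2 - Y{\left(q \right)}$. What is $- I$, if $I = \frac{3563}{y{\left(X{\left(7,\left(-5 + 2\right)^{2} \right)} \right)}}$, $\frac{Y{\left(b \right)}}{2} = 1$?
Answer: $- \frac{3563}{4675} \approx -0.76214$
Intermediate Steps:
$Y{\left(b \right)} = 2$ ($Y{\left(b \right)} = 2 \cdot 1 = 2$)
$X{\left(M,q \right)} = -4$ ($X{\left(M,q \right)} = -2 - 2 = -4$)
$y{\left(S \right)} = 5015 + 85 S$ ($y{\left(S \right)} = 85 \left(59 + S\right) = 5015 + 85 S$)
$I = \frac{3563}{4675}$ ($I = \frac{3563}{5015 + 85 \left(-4\right)} = \frac{3563}{5015 - 340} = \frac{3563}{4675} \approx 0.76214$)
$- I = \left(-1\right) \frac{3563}{4675} = - \frac{3563}{4675}$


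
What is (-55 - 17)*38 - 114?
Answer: -2850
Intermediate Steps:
(-55 - 17)*38 - 114 = -72*38 - 114 = -2736 - 114 = -2850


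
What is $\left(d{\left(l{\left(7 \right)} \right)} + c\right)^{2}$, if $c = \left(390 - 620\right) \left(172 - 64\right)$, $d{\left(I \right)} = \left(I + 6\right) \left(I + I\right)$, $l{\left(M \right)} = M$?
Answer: $608016964$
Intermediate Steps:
$d{\left(I \right)} = 2 I \left(6 + I\right)$ ($d{\left(I \right)} = \left(6 + I\right) 2 I = 2 I \left(6 + I\right)$)
$c = -24840$ ($c = \left(-230\right) 108 = -24840$)
$\left(d{\left(l{\left(7 \right)} \right)} + c\right)^{2} = \left(2 \cdot 7 \left(6 + 7\right) - 24840\right)^{2} = \left(2 \cdot 7 \cdot 13 - 24840\right)^{2} = \left(182 - 24840\right)^{2} = \left(-24658\right)^{2} = 608016964$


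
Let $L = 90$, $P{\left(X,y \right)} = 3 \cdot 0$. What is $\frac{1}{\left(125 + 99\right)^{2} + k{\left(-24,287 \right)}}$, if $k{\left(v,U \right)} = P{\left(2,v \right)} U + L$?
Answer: $\frac{1}{50266} \approx 1.9894 \cdot 10^{-5}$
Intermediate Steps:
$P{\left(X,y \right)} = 0$
$k{\left(v,U \right)} = 90$ ($k{\left(v,U \right)} = 0 U + 90 = 0 + 90 = 90$)
$\frac{1}{\left(125 + 99\right)^{2} + k{\left(-24,287 \right)}} = \frac{1}{\left(125 + 99\right)^{2} + 90} = \frac{1}{224^{2} + 90} = \frac{1}{50176 + 90} = \frac{1}{50266}$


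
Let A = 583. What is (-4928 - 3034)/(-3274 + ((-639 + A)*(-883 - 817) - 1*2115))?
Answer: -2654/29937 ≈ -0.088653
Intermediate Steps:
(-4928 - 3034)/(-3274 + ((-639 + A)*(-883 - 817) - 1*2115)) = (-4928 - 3034)/(-3274 + ((-639 + 583)*(-883 - 817) - 1*2115)) = -7962/(-3274 + (-56*(-1700) - 2115)) = -7962/(-3274 + (95200 - 2115)) = -7962/(-3274 + 93085) = -7962/89811 = -7962*1/89811 = -2654/29937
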